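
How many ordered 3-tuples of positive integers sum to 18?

Equivalently, choose which 2 of the 17 gaps become plus signs: C(17,2) = 136.

136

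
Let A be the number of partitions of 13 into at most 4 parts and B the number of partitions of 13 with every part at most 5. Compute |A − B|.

18

Partitions of 13 into at most 4 parts: 39.
Partitions of 13 with every part at most 5: 57.
|39 − 57| = 18.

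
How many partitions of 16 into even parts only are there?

Enumerating:
16
14, 2
12, 4
12, 2, 2
10, 6
10, 4, 2
10, 2, 2, 2
8, 8
8, 6, 2
8, 4, 4
8, 4, 2, 2
8, 2, 2, 2, 2
6, 6, 4
6, 6, 2, 2
6, 4, 4, 2
6, 4, 2, 2, 2
6, 2, 2, 2, 2, 2
4, 4, 4, 4
4, 4, 4, 2, 2
4, 4, 2, 2, 2, 2
4, 2, 2, 2, 2, 2, 2
2, 2, 2, 2, 2, 2, 2, 2

22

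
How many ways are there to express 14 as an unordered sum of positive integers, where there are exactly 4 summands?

They are:
11+1+1+1
10+2+1+1
9+3+1+1
9+2+2+1
8+4+1+1
8+3+2+1
8+2+2+2
7+5+1+1
7+4+2+1
7+3+3+1
7+3+2+2
6+6+1+1
6+5+2+1
6+4+3+1
6+4+2+2
6+3+3+2
5+5+3+1
5+5+2+2
5+4+4+1
5+4+3+2
5+3+3+3
4+4+4+2
4+4+3+3
That's 23 in total.

23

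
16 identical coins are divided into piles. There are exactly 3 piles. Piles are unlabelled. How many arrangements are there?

21

Enumerating:
14 + 1 + 1
13 + 2 + 1
12 + 3 + 1
12 + 2 + 2
11 + 4 + 1
11 + 3 + 2
10 + 5 + 1
10 + 4 + 2
10 + 3 + 3
9 + 6 + 1
9 + 5 + 2
9 + 4 + 3
8 + 7 + 1
8 + 6 + 2
8 + 5 + 3
8 + 4 + 4
7 + 7 + 2
7 + 6 + 3
7 + 5 + 4
6 + 6 + 4
6 + 5 + 5
Counting gives 21.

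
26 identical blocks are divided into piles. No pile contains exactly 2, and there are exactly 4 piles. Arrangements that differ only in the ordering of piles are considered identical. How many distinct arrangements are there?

88

Direct enumeration gives 88 partitions.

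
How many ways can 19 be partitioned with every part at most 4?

94

There are 94 such partitions.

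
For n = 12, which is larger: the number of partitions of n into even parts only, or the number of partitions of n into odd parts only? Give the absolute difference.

Partitions of 12 into even parts only: 11.
Partitions of 12 into odd parts only: 15.
|11 − 15| = 4.

4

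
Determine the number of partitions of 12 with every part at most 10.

Systematic enumeration (by largest part, then next-largest, …) yields 75.

75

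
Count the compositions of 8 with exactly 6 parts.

By stars and bars with positive parts, the count is C(7,5) = 21.

21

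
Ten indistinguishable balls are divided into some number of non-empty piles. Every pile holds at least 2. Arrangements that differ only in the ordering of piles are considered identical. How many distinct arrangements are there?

Enumerating:
10
8,2
7,3
6,4
6,2,2
5,5
5,3,2
4,4,2
4,3,3
4,2,2,2
3,3,2,2
2,2,2,2,2
Counting gives 12.

12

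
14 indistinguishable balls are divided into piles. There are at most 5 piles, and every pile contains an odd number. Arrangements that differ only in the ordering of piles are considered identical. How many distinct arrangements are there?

Listing the qualifying partitions of 14:
1, 13
3, 11
1, 1, 1, 11
5, 9
1, 1, 3, 9
7, 7
1, 1, 5, 7
1, 3, 3, 7
1, 3, 5, 5
3, 3, 3, 5

10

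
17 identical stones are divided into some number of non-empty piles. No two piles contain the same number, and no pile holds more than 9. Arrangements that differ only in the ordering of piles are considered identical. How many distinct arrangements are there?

19

The partitions of 17 that satisfy the conditions:
9+8
9+7+1
9+6+2
9+5+3
9+5+2+1
9+4+3+1
8+7+2
8+6+3
8+6+2+1
8+5+4
8+5+3+1
8+4+3+2
7+6+4
7+6+3+1
7+5+4+1
7+5+3+2
7+4+3+2+1
6+5+4+2
6+5+3+2+1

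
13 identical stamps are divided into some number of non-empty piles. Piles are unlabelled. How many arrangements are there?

101

There are 101 such partitions.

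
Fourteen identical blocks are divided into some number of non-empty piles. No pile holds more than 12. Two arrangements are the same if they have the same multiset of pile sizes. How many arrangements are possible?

Direct enumeration gives 133 partitions.

133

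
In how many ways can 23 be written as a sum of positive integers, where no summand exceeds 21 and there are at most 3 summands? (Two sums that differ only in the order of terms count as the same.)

There are too many to list fully; the first 12 (by largest part) are:
21,2
21,1,1
20,3
20,2,1
19,4
19,3,1
19,2,2
18,5
18,4,1
18,3,2
17,6
17,5,1
…and 42 more, for 54 total.

54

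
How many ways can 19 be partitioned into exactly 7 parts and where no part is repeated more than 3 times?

There are too many to list fully; the first 12 (by largest part) are:
1+1+1+2+2+2+10
1+1+1+2+2+3+9
1+1+1+2+2+4+8
1+1+1+2+3+3+8
1+1+2+2+2+3+8
1+1+1+2+2+5+7
1+1+1+2+3+4+7
1+1+2+2+2+4+7
1+1+1+3+3+3+7
1+1+2+2+3+3+7
1+1+1+2+2+6+6
1+1+1+2+3+5+6
…and 19 more, for 31 total.

31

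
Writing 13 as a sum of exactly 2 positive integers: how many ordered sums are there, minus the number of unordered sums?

Ordered (compositions into 2 parts): C(12,1) = 12.
Partitions of 13 into exactly 2 parts: 6.
Difference: 12 − 6 = 6.

6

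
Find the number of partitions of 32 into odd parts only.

There are 390 such partitions.

390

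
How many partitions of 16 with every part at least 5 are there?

Listing the qualifying partitions of 16:
16
11 + 5
10 + 6
9 + 7
8 + 8
6 + 5 + 5

6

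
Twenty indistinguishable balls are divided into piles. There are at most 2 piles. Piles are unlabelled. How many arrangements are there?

Listing the qualifying partitions of 20:
20
1+19
2+18
3+17
4+16
5+15
6+14
7+13
8+12
9+11
10+10
That's 11 in total.

11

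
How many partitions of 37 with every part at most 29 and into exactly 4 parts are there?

367

Enumerating by decreasing first part gives 367 partitions in all.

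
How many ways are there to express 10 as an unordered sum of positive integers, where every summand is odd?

10

Listing the qualifying partitions of 10:
1,9
3,7
1,1,1,7
5,5
1,1,3,5
1,1,1,1,1,5
1,3,3,3
1,1,1,1,3,3
1,1,1,1,1,1,1,3
1,1,1,1,1,1,1,1,1,1
Counting gives 10.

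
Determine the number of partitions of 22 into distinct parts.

Enumerating by decreasing first part gives 89 partitions in all.

89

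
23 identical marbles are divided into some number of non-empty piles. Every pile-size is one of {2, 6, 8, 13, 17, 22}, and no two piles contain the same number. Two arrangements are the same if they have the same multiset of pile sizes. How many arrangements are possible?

2

Enumerating:
17,6
13,8,2
That's 2 in total.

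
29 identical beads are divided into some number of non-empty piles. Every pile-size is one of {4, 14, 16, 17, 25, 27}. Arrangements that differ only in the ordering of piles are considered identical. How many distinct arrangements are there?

They are:
25 + 4
17 + 4 + 4 + 4

2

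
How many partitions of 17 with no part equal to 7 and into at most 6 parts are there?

Counting exhaustively, 133 partitions satisfy the conditions.

133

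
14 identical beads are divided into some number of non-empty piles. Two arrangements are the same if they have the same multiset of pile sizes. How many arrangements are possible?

135

There are 135 such partitions.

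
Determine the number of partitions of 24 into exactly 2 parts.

The partitions of 24 that satisfy the conditions:
1+23
2+22
3+21
4+20
5+19
6+18
7+17
8+16
9+15
10+14
11+13
12+12
That's 12 in total.

12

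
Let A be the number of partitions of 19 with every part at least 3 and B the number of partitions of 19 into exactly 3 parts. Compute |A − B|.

9

Partitions of 19 with every part at least 3: 39.
Partitions of 19 into exactly 3 parts: 30.
|39 − 30| = 9.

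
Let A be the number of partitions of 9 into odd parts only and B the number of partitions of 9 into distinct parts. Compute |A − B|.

0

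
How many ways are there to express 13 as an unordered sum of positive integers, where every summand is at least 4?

5

The partitions of 13 that satisfy the conditions:
13
9+4
8+5
7+6
5+4+4
Counting gives 5.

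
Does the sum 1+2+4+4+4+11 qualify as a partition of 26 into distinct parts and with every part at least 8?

No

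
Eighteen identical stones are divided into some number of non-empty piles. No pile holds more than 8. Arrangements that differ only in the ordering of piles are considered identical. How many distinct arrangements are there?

Enumerating by decreasing first part gives 288 partitions in all.

288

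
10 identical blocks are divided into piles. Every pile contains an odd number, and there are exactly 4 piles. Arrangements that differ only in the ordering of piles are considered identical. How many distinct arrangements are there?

Enumerating:
7,1,1,1
5,3,1,1
3,3,3,1

3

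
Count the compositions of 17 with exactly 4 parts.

Equivalently, choose which 3 of the 16 gaps become plus signs: C(16,3) = 560.

560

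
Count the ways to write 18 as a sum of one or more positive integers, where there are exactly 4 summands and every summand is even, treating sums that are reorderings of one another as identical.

6

Listing the qualifying partitions of 18:
12 + 2 + 2 + 2
10 + 4 + 2 + 2
8 + 6 + 2 + 2
8 + 4 + 4 + 2
6 + 6 + 4 + 2
6 + 4 + 4 + 4
Counting gives 6.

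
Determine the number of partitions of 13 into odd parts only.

18

Enumerating:
13
1 + 1 + 11
1 + 3 + 9
1 + 1 + 1 + 1 + 9
1 + 5 + 7
3 + 3 + 7
1 + 1 + 1 + 3 + 7
1 + 1 + 1 + 1 + 1 + 1 + 7
3 + 5 + 5
1 + 1 + 1 + 5 + 5
1 + 1 + 3 + 3 + 5
1 + 1 + 1 + 1 + 1 + 3 + 5
1 + 1 + 1 + 1 + 1 + 1 + 1 + 1 + 5
1 + 3 + 3 + 3 + 3
1 + 1 + 1 + 1 + 3 + 3 + 3
1 + 1 + 1 + 1 + 1 + 1 + 1 + 3 + 3
1 + 1 + 1 + 1 + 1 + 1 + 1 + 1 + 1 + 1 + 3
1 + 1 + 1 + 1 + 1 + 1 + 1 + 1 + 1 + 1 + 1 + 1 + 1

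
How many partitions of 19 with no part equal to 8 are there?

A full systematic count gives 434.

434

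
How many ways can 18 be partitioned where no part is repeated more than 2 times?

135

Counting exhaustively, 135 partitions satisfy the conditions.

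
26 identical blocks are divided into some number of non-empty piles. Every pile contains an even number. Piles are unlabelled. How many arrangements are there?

Direct enumeration gives 101 partitions.

101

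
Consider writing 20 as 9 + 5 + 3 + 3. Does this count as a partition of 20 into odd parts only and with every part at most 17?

Yes

The parts sum to 20, and the condition 'every summand is odd' holds; the condition 'no summand exceeds 17' holds.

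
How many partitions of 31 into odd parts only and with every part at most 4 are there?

The partitions of 31 that satisfy the conditions:
3 + 3 + 3 + 3 + 3 + 3 + 3 + 3 + 3 + 3 + 1
3 + 3 + 3 + 3 + 3 + 3 + 3 + 3 + 3 + 1 + 1 + 1 + 1
3 + 3 + 3 + 3 + 3 + 3 + 3 + 3 + 1 + 1 + 1 + 1 + 1 + 1 + 1
3 + 3 + 3 + 3 + 3 + 3 + 3 + 1 + 1 + 1 + 1 + 1 + 1 + 1 + 1 + 1 + 1
3 + 3 + 3 + 3 + 3 + 3 + 1 + 1 + 1 + 1 + 1 + 1 + 1 + 1 + 1 + 1 + 1 + 1 + 1
3 + 3 + 3 + 3 + 3 + 1 + 1 + 1 + 1 + 1 + 1 + 1 + 1 + 1 + 1 + 1 + 1 + 1 + 1 + 1 + 1
3 + 3 + 3 + 3 + 1 + 1 + 1 + 1 + 1 + 1 + 1 + 1 + 1 + 1 + 1 + 1 + 1 + 1 + 1 + 1 + 1 + 1 + 1
3 + 3 + 3 + 1 + 1 + 1 + 1 + 1 + 1 + 1 + 1 + 1 + 1 + 1 + 1 + 1 + 1 + 1 + 1 + 1 + 1 + 1 + 1 + 1 + 1
3 + 3 + 1 + 1 + 1 + 1 + 1 + 1 + 1 + 1 + 1 + 1 + 1 + 1 + 1 + 1 + 1 + 1 + 1 + 1 + 1 + 1 + 1 + 1 + 1 + 1 + 1
3 + 1 + 1 + 1 + 1 + 1 + 1 + 1 + 1 + 1 + 1 + 1 + 1 + 1 + 1 + 1 + 1 + 1 + 1 + 1 + 1 + 1 + 1 + 1 + 1 + 1 + 1 + 1 + 1
1 + 1 + 1 + 1 + 1 + 1 + 1 + 1 + 1 + 1 + 1 + 1 + 1 + 1 + 1 + 1 + 1 + 1 + 1 + 1 + 1 + 1 + 1 + 1 + 1 + 1 + 1 + 1 + 1 + 1 + 1

11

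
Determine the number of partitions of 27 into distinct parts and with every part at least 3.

A partial list (first 12 by largest part):
27
24, 3
23, 4
22, 5
21, 6
20, 7
20, 4, 3
19, 8
19, 5, 3
18, 9
18, 6, 3
18, 5, 4
…and 47 more, for 59 total.

59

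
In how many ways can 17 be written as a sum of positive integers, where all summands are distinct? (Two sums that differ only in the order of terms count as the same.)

A partial list (first 12 by largest part):
17
16+1
15+2
14+3
14+2+1
13+4
13+3+1
12+5
12+4+1
12+3+2
11+6
11+5+1
…and 26 more, for 38 total.

38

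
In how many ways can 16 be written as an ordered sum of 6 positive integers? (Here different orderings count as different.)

3003

Place 5 bars in the 15 internal gaps of a row of 16 dots: C(15,5) = 3003.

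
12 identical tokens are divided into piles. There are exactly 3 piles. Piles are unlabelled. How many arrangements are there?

12

They are:
1, 1, 10
1, 2, 9
1, 3, 8
2, 2, 8
1, 4, 7
2, 3, 7
1, 5, 6
2, 4, 6
3, 3, 6
2, 5, 5
3, 4, 5
4, 4, 4
Counting gives 12.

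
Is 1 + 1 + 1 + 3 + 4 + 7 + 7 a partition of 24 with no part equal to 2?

The parts sum to 24, and the condition 'no summand equals 2' holds.

Yes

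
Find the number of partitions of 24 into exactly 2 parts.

They are:
23 + 1
22 + 2
21 + 3
20 + 4
19 + 5
18 + 6
17 + 7
16 + 8
15 + 9
14 + 10
13 + 11
12 + 12

12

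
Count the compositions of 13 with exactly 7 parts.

A composition of 13 into 7 positive parts is chosen by placing 6 dividers among the 12 gaps between 13 units: C(12,6) = 924.

924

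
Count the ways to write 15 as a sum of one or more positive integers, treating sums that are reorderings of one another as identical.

176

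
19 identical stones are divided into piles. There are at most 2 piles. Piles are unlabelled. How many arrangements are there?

10

Listing the qualifying partitions of 19:
19
18+1
17+2
16+3
15+4
14+5
13+6
12+7
11+8
10+9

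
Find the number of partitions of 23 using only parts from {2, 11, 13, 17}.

3

The partitions of 23 that satisfy the conditions:
17 + 2 + 2 + 2
13 + 2 + 2 + 2 + 2 + 2
11 + 2 + 2 + 2 + 2 + 2 + 2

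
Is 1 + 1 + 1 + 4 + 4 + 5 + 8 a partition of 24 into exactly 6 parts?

No

The parts sum to 24, and the condition 'there are exactly 6 summands' is violated.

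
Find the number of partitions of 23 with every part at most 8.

764

Direct enumeration gives 764 partitions.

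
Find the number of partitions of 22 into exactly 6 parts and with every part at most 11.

117

Systematic enumeration (by largest part, then next-largest, …) yields 117.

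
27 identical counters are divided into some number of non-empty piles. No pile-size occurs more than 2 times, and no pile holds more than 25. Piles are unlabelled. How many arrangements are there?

729

There are 729 such partitions.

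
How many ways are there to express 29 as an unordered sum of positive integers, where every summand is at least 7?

Enumerating:
29
7,22
8,21
9,20
10,19
11,18
12,17
13,16
14,15
7,7,15
7,8,14
7,9,13
8,8,13
7,10,12
8,9,12
7,11,11
8,10,11
9,9,11
9,10,10
7,7,7,8
That's 20 in total.

20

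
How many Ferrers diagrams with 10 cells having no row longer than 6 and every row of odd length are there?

They are:
5+5
5+3+1+1
5+1+1+1+1+1
3+3+3+1
3+3+1+1+1+1
3+1+1+1+1+1+1+1
1+1+1+1+1+1+1+1+1+1

7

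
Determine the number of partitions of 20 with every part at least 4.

24

The partitions of 20 that satisfy the conditions:
20
4+16
5+15
6+14
7+13
8+12
4+4+12
9+11
4+5+11
10+10
4+6+10
5+5+10
4+7+9
5+6+9
4+8+8
5+7+8
6+6+8
4+4+4+8
6+7+7
4+4+5+7
4+4+6+6
4+5+5+6
5+5+5+5
4+4+4+4+4
Counting gives 24.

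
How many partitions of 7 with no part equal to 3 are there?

10

They are:
7
1+6
2+5
1+1+5
1+2+4
1+1+1+4
1+2+2+2
1+1+1+2+2
1+1+1+1+1+2
1+1+1+1+1+1+1
Counting gives 10.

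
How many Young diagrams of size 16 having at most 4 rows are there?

A partial list (first 12 by largest part):
16
15, 1
14, 2
14, 1, 1
13, 3
13, 2, 1
13, 1, 1, 1
12, 4
12, 3, 1
12, 2, 2
12, 2, 1, 1
11, 5
…and 52 more, for 64 total.

64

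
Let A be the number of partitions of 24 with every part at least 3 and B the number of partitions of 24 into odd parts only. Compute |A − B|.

12

Partitions of 24 with every part at least 3: 110.
Partitions of 24 into odd parts only: 122.
|110 − 122| = 12.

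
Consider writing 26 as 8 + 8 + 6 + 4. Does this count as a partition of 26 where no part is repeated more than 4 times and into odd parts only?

No

The parts sum to 26, and the condition 'every summand is odd' is violated.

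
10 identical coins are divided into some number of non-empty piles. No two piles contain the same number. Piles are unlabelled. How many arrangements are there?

The partitions of 10 that satisfy the conditions:
10
9, 1
8, 2
7, 3
7, 2, 1
6, 4
6, 3, 1
5, 4, 1
5, 3, 2
4, 3, 2, 1
That's 10 in total.

10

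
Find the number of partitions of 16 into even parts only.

They are:
16
2+14
4+12
2+2+12
6+10
2+4+10
2+2+2+10
8+8
2+6+8
4+4+8
2+2+4+8
2+2+2+2+8
4+6+6
2+2+6+6
2+4+4+6
2+2+2+4+6
2+2+2+2+2+6
4+4+4+4
2+2+4+4+4
2+2+2+2+4+4
2+2+2+2+2+2+4
2+2+2+2+2+2+2+2
Counting gives 22.

22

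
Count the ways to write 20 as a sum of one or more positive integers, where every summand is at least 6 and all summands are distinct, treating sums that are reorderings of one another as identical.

They are:
20
14,6
13,7
12,8
11,9
Counting gives 5.

5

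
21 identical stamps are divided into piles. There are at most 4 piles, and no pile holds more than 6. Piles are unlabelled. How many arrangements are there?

3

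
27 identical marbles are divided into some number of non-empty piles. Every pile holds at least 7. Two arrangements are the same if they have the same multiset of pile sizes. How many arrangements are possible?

15

Listing the qualifying partitions of 27:
27
20 + 7
19 + 8
18 + 9
17 + 10
16 + 11
15 + 12
14 + 13
13 + 7 + 7
12 + 8 + 7
11 + 9 + 7
11 + 8 + 8
10 + 10 + 7
10 + 9 + 8
9 + 9 + 9
That's 15 in total.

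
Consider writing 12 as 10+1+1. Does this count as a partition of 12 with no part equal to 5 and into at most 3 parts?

The parts sum to 12, and the condition 'no summand equals 5' holds; the condition 'there are at most 3 summands' holds.

Yes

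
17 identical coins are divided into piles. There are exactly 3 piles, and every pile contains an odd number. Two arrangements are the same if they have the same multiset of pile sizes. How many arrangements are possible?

8

The partitions of 17 that satisfy the conditions:
1 + 1 + 15
1 + 3 + 13
1 + 5 + 11
3 + 3 + 11
1 + 7 + 9
3 + 5 + 9
3 + 7 + 7
5 + 5 + 7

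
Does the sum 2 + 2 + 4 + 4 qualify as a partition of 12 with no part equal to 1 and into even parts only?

The parts sum to 12, and the condition 'no summand equals 1' holds; the condition 'every summand is even' holds.

Yes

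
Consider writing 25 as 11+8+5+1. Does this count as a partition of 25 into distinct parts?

The parts sum to 25, and the condition 'all summands are distinct' holds.

Yes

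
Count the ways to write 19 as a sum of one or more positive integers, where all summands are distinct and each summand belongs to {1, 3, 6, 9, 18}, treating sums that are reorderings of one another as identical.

Enumerating:
1, 18
1, 3, 6, 9

2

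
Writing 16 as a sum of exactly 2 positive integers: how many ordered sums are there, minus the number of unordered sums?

7

Ordered (compositions into 2 parts): C(15,1) = 15.
Unordered (partitions into 2 parts): 8.
Difference: 15 − 8 = 7.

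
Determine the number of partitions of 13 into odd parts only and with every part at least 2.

3

Enumerating:
13
7+3+3
5+5+3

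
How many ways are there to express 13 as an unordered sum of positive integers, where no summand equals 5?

Systematic enumeration (by largest part, then next-largest, …) yields 79.

79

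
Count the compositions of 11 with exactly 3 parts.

By stars and bars with positive parts, the count is C(10,2) = 45.

45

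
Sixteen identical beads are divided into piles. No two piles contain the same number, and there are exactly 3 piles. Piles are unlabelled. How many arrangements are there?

The partitions of 16 that satisfy the conditions:
1+2+13
1+3+12
1+4+11
2+3+11
1+5+10
2+4+10
1+6+9
2+5+9
3+4+9
1+7+8
2+6+8
3+5+8
3+6+7
4+5+7
That's 14 in total.

14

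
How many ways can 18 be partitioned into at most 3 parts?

37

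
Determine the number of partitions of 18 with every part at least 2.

88

Direct enumeration gives 88 partitions.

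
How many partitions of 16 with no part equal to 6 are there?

A full systematic count gives 189.

189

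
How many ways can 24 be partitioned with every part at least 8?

Enumerating:
24
16+8
15+9
14+10
13+11
12+12
8+8+8
That's 7 in total.

7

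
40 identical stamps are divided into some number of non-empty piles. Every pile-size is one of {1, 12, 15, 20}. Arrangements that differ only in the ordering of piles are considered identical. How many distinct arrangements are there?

12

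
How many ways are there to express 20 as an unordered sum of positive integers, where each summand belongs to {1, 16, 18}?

3

They are:
1+1+18
1+1+1+1+16
1+1+1+1+1+1+1+1+1+1+1+1+1+1+1+1+1+1+1+1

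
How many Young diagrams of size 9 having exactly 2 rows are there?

Listing the qualifying partitions of 9:
8 + 1
7 + 2
6 + 3
5 + 4
Counting gives 4.

4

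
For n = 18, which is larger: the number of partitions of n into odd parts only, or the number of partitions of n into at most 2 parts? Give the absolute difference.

Partitions of 18 into odd parts only: 46.
Partitions of 18 into at most 2 parts: 10.
|46 − 10| = 36.

36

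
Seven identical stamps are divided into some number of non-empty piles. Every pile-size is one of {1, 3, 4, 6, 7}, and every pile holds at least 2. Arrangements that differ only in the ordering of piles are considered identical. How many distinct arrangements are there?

2

They are:
7
4,3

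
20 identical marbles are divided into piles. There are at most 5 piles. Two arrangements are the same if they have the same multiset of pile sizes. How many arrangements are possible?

192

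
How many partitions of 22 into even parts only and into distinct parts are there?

They are:
22
20, 2
18, 4
16, 6
16, 4, 2
14, 8
14, 6, 2
12, 10
12, 8, 2
12, 6, 4
10, 8, 4
10, 6, 4, 2
That's 12 in total.

12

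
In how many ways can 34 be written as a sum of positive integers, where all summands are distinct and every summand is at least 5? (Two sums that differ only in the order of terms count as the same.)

58

There are too many to list fully; the first 12 (by largest part) are:
34
29+5
28+6
27+7
26+8
25+9
24+10
23+11
23+6+5
22+12
22+7+5
21+13
…and 46 more, for 58 total.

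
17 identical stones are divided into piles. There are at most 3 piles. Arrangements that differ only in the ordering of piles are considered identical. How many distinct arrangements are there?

33

There are too many to list fully; the first 12 (by largest part) are:
17
16 + 1
15 + 2
15 + 1 + 1
14 + 3
14 + 2 + 1
13 + 4
13 + 3 + 1
13 + 2 + 2
12 + 5
12 + 4 + 1
12 + 3 + 2
…and 21 more, for 33 total.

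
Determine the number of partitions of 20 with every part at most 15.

Systematic enumeration (by largest part, then next-largest, …) yields 615.

615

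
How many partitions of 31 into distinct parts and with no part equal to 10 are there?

275

Systematic enumeration (by largest part, then next-largest, …) yields 275.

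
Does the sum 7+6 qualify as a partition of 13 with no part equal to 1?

The parts sum to 13, and the condition 'no summand equals 1' holds.

Yes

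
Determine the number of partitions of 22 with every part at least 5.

18

Enumerating:
22
17, 5
16, 6
15, 7
14, 8
13, 9
12, 10
12, 5, 5
11, 11
11, 6, 5
10, 7, 5
10, 6, 6
9, 8, 5
9, 7, 6
8, 8, 6
8, 7, 7
7, 5, 5, 5
6, 6, 5, 5
That's 18 in total.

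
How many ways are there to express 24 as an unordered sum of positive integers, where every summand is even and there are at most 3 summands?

Enumerating:
24
2+22
4+20
2+2+20
6+18
2+4+18
8+16
2+6+16
4+4+16
10+14
2+8+14
4+6+14
12+12
2+10+12
4+8+12
6+6+12
4+10+10
6+8+10
8+8+8
Counting gives 19.

19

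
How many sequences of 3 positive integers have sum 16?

105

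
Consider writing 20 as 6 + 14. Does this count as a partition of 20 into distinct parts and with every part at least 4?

The parts sum to 20, and the condition 'all summands are distinct' holds; the condition 'every summand is at least 4' holds.

Yes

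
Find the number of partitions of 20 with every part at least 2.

137

Counting exhaustively, 137 partitions satisfy the conditions.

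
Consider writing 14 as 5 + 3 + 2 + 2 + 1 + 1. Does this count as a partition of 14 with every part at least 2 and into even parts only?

The parts sum to 14, and the condition 'every summand is at least 2' is violated.

No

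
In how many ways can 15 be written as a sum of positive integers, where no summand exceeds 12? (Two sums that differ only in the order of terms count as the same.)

172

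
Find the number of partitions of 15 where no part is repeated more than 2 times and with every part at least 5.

They are:
15
10+5
9+6
8+7

4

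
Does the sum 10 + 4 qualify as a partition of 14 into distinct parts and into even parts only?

Yes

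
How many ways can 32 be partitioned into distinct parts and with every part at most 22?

357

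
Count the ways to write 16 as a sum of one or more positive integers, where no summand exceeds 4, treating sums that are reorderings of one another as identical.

A partial list (first 12 by largest part):
4,4,4,4
1,3,4,4,4
2,2,4,4,4
1,1,2,4,4,4
1,1,1,1,4,4,4
2,3,3,4,4
1,1,3,3,4,4
1,2,2,3,4,4
1,1,1,2,3,4,4
1,1,1,1,1,3,4,4
2,2,2,2,4,4
1,1,2,2,2,4,4
…and 52 more, for 64 total.

64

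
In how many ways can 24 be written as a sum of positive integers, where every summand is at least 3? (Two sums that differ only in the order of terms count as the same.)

Direct enumeration gives 110 partitions.

110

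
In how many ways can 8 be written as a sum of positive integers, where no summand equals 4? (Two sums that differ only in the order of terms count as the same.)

The partitions of 8 that satisfy the conditions:
8
7, 1
6, 2
6, 1, 1
5, 3
5, 2, 1
5, 1, 1, 1
3, 3, 2
3, 3, 1, 1
3, 2, 2, 1
3, 2, 1, 1, 1
3, 1, 1, 1, 1, 1
2, 2, 2, 2
2, 2, 2, 1, 1
2, 2, 1, 1, 1, 1
2, 1, 1, 1, 1, 1, 1
1, 1, 1, 1, 1, 1, 1, 1
That's 17 in total.

17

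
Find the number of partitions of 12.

77

Direct enumeration gives 77 partitions.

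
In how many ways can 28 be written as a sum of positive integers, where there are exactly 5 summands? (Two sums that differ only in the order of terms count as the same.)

Systematic enumeration (by largest part, then next-largest, …) yields 291.

291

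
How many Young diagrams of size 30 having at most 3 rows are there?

Systematic enumeration (by largest part, then next-largest, …) yields 91.

91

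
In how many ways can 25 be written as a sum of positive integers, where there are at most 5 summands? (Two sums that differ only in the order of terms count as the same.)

377

Systematic enumeration (by largest part, then next-largest, …) yields 377.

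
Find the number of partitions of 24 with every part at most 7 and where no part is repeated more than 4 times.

328

Direct enumeration gives 328 partitions.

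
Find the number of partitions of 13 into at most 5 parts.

There are too many to list fully; the first 12 (by largest part) are:
13
12 + 1
11 + 2
11 + 1 + 1
10 + 3
10 + 2 + 1
10 + 1 + 1 + 1
9 + 4
9 + 3 + 1
9 + 2 + 2
9 + 2 + 1 + 1
9 + 1 + 1 + 1 + 1
…and 45 more, for 57 total.

57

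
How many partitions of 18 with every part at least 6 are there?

6

They are:
18
12,6
11,7
10,8
9,9
6,6,6
Counting gives 6.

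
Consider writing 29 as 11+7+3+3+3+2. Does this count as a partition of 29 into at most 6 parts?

The parts sum to 29, and the condition 'there are at most 6 summands' holds.

Yes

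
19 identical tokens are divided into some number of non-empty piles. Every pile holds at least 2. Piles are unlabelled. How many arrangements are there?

A full systematic count gives 105.

105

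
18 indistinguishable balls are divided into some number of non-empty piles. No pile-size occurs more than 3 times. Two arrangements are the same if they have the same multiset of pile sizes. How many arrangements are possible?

208

Counting exhaustively, 208 partitions satisfy the conditions.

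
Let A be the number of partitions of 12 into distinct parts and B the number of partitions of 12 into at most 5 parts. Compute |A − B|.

32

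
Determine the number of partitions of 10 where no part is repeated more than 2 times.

22

Listing the qualifying partitions of 10:
10
1+9
2+8
1+1+8
3+7
1+2+7
4+6
1+3+6
2+2+6
1+1+2+6
5+5
1+4+5
2+3+5
1+1+3+5
1+2+2+5
2+4+4
1+1+4+4
3+3+4
1+2+3+4
1+1+2+2+4
2+2+3+3
1+1+2+3+3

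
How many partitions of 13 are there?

101

Systematic enumeration (by largest part, then next-largest, …) yields 101.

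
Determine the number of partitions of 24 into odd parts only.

Direct enumeration gives 122 partitions.

122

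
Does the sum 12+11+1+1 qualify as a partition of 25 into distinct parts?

No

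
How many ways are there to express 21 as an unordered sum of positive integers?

792

There are 792 such partitions.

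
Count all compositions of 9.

Each of the 8 gaps between 9 units is either a break or not: 2^8 = 256.

256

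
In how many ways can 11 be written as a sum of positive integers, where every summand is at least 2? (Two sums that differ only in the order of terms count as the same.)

14

Listing the qualifying partitions of 11:
11
9+2
8+3
7+4
7+2+2
6+5
6+3+2
5+4+2
5+3+3
5+2+2+2
4+4+3
4+3+2+2
3+3+3+2
3+2+2+2+2
That's 14 in total.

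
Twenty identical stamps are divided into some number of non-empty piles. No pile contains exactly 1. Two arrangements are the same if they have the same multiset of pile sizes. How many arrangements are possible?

A full systematic count gives 137.

137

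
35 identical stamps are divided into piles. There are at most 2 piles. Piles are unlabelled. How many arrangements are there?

The partitions of 35 that satisfy the conditions:
35
34, 1
33, 2
32, 3
31, 4
30, 5
29, 6
28, 7
27, 8
26, 9
25, 10
24, 11
23, 12
22, 13
21, 14
20, 15
19, 16
18, 17
Counting gives 18.

18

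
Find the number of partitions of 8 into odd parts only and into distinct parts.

The partitions of 8 that satisfy the conditions:
7, 1
5, 3
Counting gives 2.

2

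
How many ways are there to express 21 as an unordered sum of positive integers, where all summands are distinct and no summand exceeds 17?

71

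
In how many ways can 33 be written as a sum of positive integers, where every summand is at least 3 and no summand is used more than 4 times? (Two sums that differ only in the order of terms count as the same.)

509

Systematic enumeration (by largest part, then next-largest, …) yields 509.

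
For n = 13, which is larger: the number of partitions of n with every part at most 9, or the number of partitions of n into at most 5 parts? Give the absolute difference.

37

Partitions of 13 with every part at most 9: 94.
Partitions of 13 into at most 5 parts: 57.
|94 − 57| = 37.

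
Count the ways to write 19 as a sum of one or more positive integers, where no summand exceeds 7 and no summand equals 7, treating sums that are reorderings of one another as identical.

235

Counting exhaustively, 235 partitions satisfy the conditions.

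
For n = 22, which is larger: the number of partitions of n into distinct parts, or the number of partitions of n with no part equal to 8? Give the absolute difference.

778

Partitions of 22 into distinct parts: 89.
Partitions of 22 with no part equal to 8: 867.
|89 − 867| = 778.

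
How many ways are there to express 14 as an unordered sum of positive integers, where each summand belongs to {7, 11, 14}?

2

The partitions of 14 that satisfy the conditions:
14
7 + 7
That's 2 in total.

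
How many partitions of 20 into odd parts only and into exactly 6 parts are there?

14

Listing the qualifying partitions of 20:
15+1+1+1+1+1
13+3+1+1+1+1
11+5+1+1+1+1
11+3+3+1+1+1
9+7+1+1+1+1
9+5+3+1+1+1
9+3+3+3+1+1
7+7+3+1+1+1
7+5+5+1+1+1
7+5+3+3+1+1
7+3+3+3+3+1
5+5+5+3+1+1
5+5+3+3+3+1
5+3+3+3+3+3
Counting gives 14.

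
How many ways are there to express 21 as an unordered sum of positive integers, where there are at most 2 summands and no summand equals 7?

Enumerating:
21
1 + 20
2 + 19
3 + 18
4 + 17
5 + 16
6 + 15
8 + 13
9 + 12
10 + 11

10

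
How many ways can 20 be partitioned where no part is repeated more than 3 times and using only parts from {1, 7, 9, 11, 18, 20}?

5

They are:
20
18 + 1 + 1
11 + 9
11 + 7 + 1 + 1
9 + 9 + 1 + 1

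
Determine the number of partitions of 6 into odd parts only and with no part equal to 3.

2

Listing the qualifying partitions of 6:
5+1
1+1+1+1+1+1
Counting gives 2.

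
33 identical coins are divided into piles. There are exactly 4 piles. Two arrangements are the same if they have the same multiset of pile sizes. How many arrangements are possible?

270

Counting exhaustively, 270 partitions satisfy the conditions.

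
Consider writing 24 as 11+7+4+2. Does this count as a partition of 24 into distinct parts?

Yes

The parts sum to 24, and the condition 'all summands are distinct' holds.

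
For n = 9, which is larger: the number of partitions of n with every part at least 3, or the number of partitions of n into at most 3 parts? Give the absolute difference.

8

Partitions of 9 with every part at least 3: 4.
Partitions of 9 into at most 3 parts: 12.
|4 − 12| = 8.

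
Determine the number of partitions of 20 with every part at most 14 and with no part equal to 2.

A full systematic count gives 230.

230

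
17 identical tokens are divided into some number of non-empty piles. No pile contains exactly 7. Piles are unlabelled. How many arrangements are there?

Systematic enumeration (by largest part, then next-largest, …) yields 255.

255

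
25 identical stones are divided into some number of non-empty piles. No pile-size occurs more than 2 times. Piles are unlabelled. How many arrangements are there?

There are 513 such partitions.

513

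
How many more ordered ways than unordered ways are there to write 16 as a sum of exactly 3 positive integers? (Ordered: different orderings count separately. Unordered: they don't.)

Ordered (compositions into 3 parts): C(15,2) = 105.
Unordered (partitions into 3 parts): 21.
Difference: 105 − 21 = 84.

84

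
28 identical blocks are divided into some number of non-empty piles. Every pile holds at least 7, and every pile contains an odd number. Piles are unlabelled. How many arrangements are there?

5

They are:
21+7
19+9
17+11
15+13
7+7+7+7
That's 5 in total.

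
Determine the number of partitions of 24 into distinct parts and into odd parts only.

11

The partitions of 24 that satisfy the conditions:
23+1
21+3
19+5
17+7
15+9
15+5+3+1
13+11
13+7+3+1
11+9+3+1
11+7+5+1
9+7+5+3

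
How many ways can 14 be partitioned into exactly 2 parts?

7

They are:
13+1
12+2
11+3
10+4
9+5
8+6
7+7
Counting gives 7.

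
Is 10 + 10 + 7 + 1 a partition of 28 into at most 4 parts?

Yes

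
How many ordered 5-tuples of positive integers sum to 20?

A composition of 20 into 5 positive parts is chosen by placing 4 dividers among the 19 gaps between 20 units: C(19,4) = 3876.

3876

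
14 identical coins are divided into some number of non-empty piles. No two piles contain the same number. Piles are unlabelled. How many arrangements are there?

22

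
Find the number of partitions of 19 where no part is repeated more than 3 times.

Systematic enumeration (by largest part, then next-largest, …) yields 258.

258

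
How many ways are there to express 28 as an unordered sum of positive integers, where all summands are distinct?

There are 222 such partitions.

222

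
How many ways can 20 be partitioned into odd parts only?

64

There are too many to list fully; the first 12 (by largest part) are:
19 + 1
17 + 3
17 + 1 + 1 + 1
15 + 5
15 + 3 + 1 + 1
15 + 1 + 1 + 1 + 1 + 1
13 + 7
13 + 5 + 1 + 1
13 + 3 + 3 + 1
13 + 3 + 1 + 1 + 1 + 1
13 + 1 + 1 + 1 + 1 + 1 + 1 + 1
11 + 9
…and 52 more, for 64 total.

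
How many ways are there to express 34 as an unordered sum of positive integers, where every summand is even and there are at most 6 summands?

Direct enumeration gives 163 partitions.

163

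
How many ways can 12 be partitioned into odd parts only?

Listing the qualifying partitions of 12:
11,1
9,3
9,1,1,1
7,5
7,3,1,1
7,1,1,1,1,1
5,5,1,1
5,3,3,1
5,3,1,1,1,1
5,1,1,1,1,1,1,1
3,3,3,3
3,3,3,1,1,1
3,3,1,1,1,1,1,1
3,1,1,1,1,1,1,1,1,1
1,1,1,1,1,1,1,1,1,1,1,1

15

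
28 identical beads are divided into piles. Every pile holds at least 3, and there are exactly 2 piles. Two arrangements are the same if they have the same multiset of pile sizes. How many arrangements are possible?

Listing the qualifying partitions of 28:
3+25
4+24
5+23
6+22
7+21
8+20
9+19
10+18
11+17
12+16
13+15
14+14

12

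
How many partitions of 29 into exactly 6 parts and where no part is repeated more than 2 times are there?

264

Systematic enumeration (by largest part, then next-largest, …) yields 264.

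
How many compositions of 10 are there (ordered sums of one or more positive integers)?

512

The number of compositions of n is 2^(n−1); here 2^9 = 512.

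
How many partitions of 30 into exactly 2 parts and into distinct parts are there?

Enumerating:
1 + 29
2 + 28
3 + 27
4 + 26
5 + 25
6 + 24
7 + 23
8 + 22
9 + 21
10 + 20
11 + 19
12 + 18
13 + 17
14 + 16

14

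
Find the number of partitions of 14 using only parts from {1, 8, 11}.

The partitions of 14 that satisfy the conditions:
11,1,1,1
8,1,1,1,1,1,1
1,1,1,1,1,1,1,1,1,1,1,1,1,1
Counting gives 3.

3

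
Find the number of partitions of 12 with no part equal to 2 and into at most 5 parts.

24

They are:
12
1, 11
1, 1, 10
3, 9
1, 1, 1, 9
4, 8
1, 3, 8
1, 1, 1, 1, 8
5, 7
1, 4, 7
1, 1, 3, 7
6, 6
1, 5, 6
1, 1, 4, 6
3, 3, 6
1, 1, 1, 3, 6
1, 1, 5, 5
3, 4, 5
1, 1, 1, 4, 5
1, 3, 3, 5
4, 4, 4
1, 3, 4, 4
1, 1, 3, 3, 4
3, 3, 3, 3
That's 24 in total.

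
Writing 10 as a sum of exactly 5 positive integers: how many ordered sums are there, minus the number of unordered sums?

119

Ordered (compositions into 5 parts): C(9,4) = 126.
Partitions of 10 into exactly 5 parts: 7.
Difference: 126 − 7 = 119.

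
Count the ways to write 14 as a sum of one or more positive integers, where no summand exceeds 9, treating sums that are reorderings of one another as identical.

Direct enumeration gives 123 partitions.

123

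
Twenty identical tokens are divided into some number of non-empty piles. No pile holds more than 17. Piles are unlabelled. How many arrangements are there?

623

There are 623 such partitions.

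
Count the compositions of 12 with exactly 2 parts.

Place 1 bars in the 11 internal gaps of a row of 12 dots: C(11,1) = 11.

11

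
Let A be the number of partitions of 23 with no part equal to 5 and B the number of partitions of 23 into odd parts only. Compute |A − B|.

Partitions of 23 with no part equal to 5: 870.
Partitions of 23 into odd parts only: 104.
|870 − 104| = 766.

766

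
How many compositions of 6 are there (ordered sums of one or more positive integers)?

32

The number of compositions of n is 2^(n−1); here 2^5 = 32.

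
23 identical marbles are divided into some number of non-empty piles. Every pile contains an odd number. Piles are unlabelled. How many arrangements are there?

104

Enumerating by decreasing first part gives 104 partitions in all.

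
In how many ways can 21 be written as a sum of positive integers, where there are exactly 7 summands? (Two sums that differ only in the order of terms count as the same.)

105

Direct enumeration gives 105 partitions.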